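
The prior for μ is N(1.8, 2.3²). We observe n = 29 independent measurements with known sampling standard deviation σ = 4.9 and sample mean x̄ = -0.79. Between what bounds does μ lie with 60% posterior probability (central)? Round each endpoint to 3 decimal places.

Posterior precision = 1/2.3² + 29/4.9² = 0.1890 + 1.2078 = 1.3969, so posterior SD = 0.8461.
Posterior mean = (1.8/2.3² + 29·-0.79/4.9²) / 1.3969 = -0.4395.
Interval: -0.4395 ± 0.842 × 0.8461 → [-1.152, 0.273].

[-1.152, 0.273]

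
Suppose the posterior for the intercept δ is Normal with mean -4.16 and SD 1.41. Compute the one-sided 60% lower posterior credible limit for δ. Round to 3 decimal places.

-4.517

Need L with P(δ ≥ L) = 0.60: L = -4.16 − z_{0.4}·1.41.
z = 0.253; L = -4.16 − 0.253 × 1.41 = -4.517.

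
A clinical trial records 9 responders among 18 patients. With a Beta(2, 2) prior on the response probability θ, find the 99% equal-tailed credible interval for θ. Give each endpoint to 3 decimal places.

[0.242, 0.758]

Posterior: Beta(2+9, 2+9) = Beta(11, 11).
Equal-tailed 99% interval: the 0.005 and 0.995 quantiles of Beta(11, 11).
Posterior mean ≈ 0.500, SD ≈ 0.104; a Normal approximation gives roughly [0.231, 0.769].
Exact: F⁻¹(0.005) = 0.242; F⁻¹(0.995) = 0.758.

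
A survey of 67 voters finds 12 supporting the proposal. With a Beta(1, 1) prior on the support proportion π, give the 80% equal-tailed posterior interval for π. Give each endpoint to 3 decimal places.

[0.131, 0.250]

Posterior: Beta(1+12, 1+55) = Beta(13, 56).
Equal-tailed 80% interval: the 0.1 and 0.9 quantiles of Beta(13, 56).
Posterior mean ≈ 0.188, SD ≈ 0.047; a Normal approximation gives roughly [0.129, 0.248].
Exact: F⁻¹(0.1) = 0.131; F⁻¹(0.9) = 0.250.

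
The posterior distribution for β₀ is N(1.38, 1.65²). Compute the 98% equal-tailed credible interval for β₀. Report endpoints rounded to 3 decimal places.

The posterior is symmetric, so the 98% equal-tailed interval is β₀ = 1.38 ± z·1.65 with z = 2.326.
Half-width: 2.326 × 1.65 = 3.838.
1.38 − 3.838 = -2.458; 1.38 + 3.838 = 5.218.

[-2.458, 5.218]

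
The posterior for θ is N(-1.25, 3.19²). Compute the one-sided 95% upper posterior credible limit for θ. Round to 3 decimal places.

Need U with P(θ ≤ U) = 0.95: U = -1.25 + z_{0.05}·3.19.
z = 1.645; U = -1.25 + 1.645 × 3.19 = 3.997.

3.997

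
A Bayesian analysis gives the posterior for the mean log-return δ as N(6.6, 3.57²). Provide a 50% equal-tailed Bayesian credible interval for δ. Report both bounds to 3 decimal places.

[4.192, 9.008]

The posterior is symmetric, so the 50% equal-tailed interval is δ = 6.6 ± z·3.57 with z = 0.674.
Half-width: 0.674 × 3.57 = 2.408.
6.6 − 2.408 = 4.192; 6.6 + 2.408 = 9.008.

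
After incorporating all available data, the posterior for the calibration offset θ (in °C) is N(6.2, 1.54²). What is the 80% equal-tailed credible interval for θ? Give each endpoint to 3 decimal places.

The posterior is symmetric, so the 80% equal-tailed interval is θ = 6.2 ± z·1.54 with z = 1.282.
Half-width: 1.282 × 1.54 = 1.974.
6.2 − 1.974 = 4.226; 6.2 + 1.974 = 8.174.

[4.226, 8.174]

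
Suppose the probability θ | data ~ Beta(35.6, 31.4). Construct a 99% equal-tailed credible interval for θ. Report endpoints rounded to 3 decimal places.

Posterior: Beta(35.6, 31.4).
Equal-tailed 99% interval: the 0.005 and 0.995 quantiles of Beta(35.6, 31.4).
Posterior mean ≈ 0.531, SD ≈ 0.061; a Normal approximation gives roughly [0.375, 0.687].
Exact: F⁻¹(0.005) = 0.376; F⁻¹(0.995) = 0.683.

[0.376, 0.683]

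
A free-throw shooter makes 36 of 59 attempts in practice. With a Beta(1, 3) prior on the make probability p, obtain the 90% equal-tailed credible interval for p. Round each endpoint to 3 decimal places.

Posterior: Beta(1+36, 3+23) = Beta(37, 26).
Equal-tailed 90% interval: the 0.05 and 0.95 quantiles of Beta(37, 26).
Posterior mean ≈ 0.587, SD ≈ 0.062; a Normal approximation gives roughly [0.486, 0.689].
Exact: F⁻¹(0.05) = 0.484; F⁻¹(0.95) = 0.687.

[0.484, 0.687]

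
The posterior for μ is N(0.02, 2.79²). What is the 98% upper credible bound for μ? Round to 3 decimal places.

Need U with P(μ ≤ U) = 0.98: U = 0.02 + z_{0.02}·2.79.
z = 2.054; U = 0.02 + 2.054 × 2.79 = 5.750.

5.750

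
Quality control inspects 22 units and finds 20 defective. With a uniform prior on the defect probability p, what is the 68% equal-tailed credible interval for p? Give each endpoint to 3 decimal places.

Posterior: Beta(1+20, 1+2) = Beta(21, 3).
Equal-tailed 68% interval: the 0.16 and 0.84 quantiles of Beta(21, 3).
Posterior mean ≈ 0.875, SD ≈ 0.066; a Normal approximation gives roughly [0.809, 0.941].
Exact: F⁻¹(0.16) = 0.810; F⁻¹(0.84) = 0.939.

[0.810, 0.939]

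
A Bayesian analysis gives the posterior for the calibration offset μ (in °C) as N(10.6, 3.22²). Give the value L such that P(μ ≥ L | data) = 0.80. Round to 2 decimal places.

Need L with P(μ ≥ L) = 0.80: L = 10.6 − z_{0.2}·3.22.
z = 0.842; L = 10.6 − 0.842 × 3.22 = 7.89.

7.89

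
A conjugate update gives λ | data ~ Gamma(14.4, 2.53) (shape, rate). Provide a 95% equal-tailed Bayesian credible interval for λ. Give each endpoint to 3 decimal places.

[3.142, 8.986]

Posterior: Gamma(shape 14.4, rate 2.53).
Equal-tailed 95% interval: Gamma(14.4, 2.53) quantiles at 0.025 and 0.975.
Posterior mean ≈ 5.692, SD ≈ 1.500; a Normal approximation gives roughly [2.752, 8.631].
Exact: lower = 3.142; upper = 8.986.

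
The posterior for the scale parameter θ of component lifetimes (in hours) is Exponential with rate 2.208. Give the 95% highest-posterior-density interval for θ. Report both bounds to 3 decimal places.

[0.000, 1.357]

The exponential density is strictly decreasing on [0, ∞), so the HPD interval is anchored at 0: [0, q] with P(θ ≤ q) = 0.95.
q = −ln(1 − 0.95) / 2.208 = 2.9957 / 2.208 = 1.357.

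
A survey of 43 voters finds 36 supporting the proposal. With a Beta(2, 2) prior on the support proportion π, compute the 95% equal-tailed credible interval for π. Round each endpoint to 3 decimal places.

Posterior: Beta(2+36, 2+7) = Beta(38, 9).
Equal-tailed 95% interval: the 0.025 and 0.975 quantiles of Beta(38, 9).
Posterior mean ≈ 0.809, SD ≈ 0.057; a Normal approximation gives roughly [0.697, 0.920].
Exact: F⁻¹(0.025) = 0.686; F⁻¹(0.975) = 0.906.

[0.686, 0.906]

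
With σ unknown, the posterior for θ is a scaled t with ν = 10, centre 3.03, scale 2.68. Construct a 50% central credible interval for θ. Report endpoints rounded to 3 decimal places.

The t_10 distribution is symmetric; the 50% interval is 3.03 ± t·2.68 with t_{0.75,10} = 0.700.
Half-width: 0.700 × 2.68 = 1.875.
3.03 − 1.875 = 1.155; 3.03 + 1.875 = 4.905.

[1.155, 4.905]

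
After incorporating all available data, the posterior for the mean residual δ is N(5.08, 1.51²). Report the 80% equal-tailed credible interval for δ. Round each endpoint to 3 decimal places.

[3.145, 7.015]

The posterior is symmetric, so the 80% equal-tailed interval is δ = 5.08 ± z·1.51 with z = 1.282.
Half-width: 1.282 × 1.51 = 1.935.
5.08 − 1.935 = 3.145; 5.08 + 1.935 = 7.015.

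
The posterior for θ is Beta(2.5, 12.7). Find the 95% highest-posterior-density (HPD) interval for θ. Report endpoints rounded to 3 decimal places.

[0.014, 0.344]

The posterior is unimodal and skewed, so the HPD interval has equal density at both endpoints and is the shortest 95% interval.
Solving f(0.014) = f(0.344) with F(0.344) − F(0.014) = 0.95 gives [0.014, 0.344].
For comparison, the equal-tailed interval is [0.030, 0.380]; the HPD is narrower and shifted toward the mode.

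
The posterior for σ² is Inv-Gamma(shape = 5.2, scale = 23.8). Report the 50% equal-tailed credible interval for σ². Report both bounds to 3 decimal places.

Inverse-Gamma(5.2, 23.8) quantiles: F⁻¹(0.25) and F⁻¹(0.75).
Equivalently, 1/σ² ~ Gamma(5.2, rate = 23.8); invert its 0.75 and 0.25 quantiles.
Posterior mean ≈ 5.667, SD ≈ 3.168; a Normal approximation gives roughly [3.530, 7.803].
Exact: lower = 3.659; upper = 6.728.

[3.659, 6.728]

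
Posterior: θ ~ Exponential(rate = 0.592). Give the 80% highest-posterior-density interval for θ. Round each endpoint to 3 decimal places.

The exponential density is strictly decreasing on [0, ∞), so the HPD interval is anchored at 0: [0, q] with P(θ ≤ q) = 0.80.
q = −ln(1 − 0.80) / 0.592 = 1.6094 / 0.592 = 2.719.

[0.000, 2.719]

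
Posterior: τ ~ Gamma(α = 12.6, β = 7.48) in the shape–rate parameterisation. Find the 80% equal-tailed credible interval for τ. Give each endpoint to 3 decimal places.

Posterior: Gamma(shape 12.6, rate 7.48).
Equal-tailed 80% interval: Gamma(12.6, 7.48) quantiles at 0.1 and 0.9.
Posterior mean ≈ 1.684, SD ≈ 0.475; a Normal approximation gives roughly [1.076, 2.293].
Exact: lower = 1.112; upper = 2.314.

[1.112, 2.314]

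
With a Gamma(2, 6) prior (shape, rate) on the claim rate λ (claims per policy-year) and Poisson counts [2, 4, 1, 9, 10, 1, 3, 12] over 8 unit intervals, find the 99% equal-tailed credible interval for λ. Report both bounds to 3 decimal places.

Posterior: Gamma(2+42, 6+8) = Gamma(44, 14) (shape, rate).
Equal-tailed 99% interval: Gamma(44, 14) quantiles at 0.005 and 0.995.
Posterior mean ≈ 3.143, SD ≈ 0.474; a Normal approximation gives roughly [1.922, 4.363].
Exact: lower = 2.057; upper = 4.497.

[2.057, 4.497]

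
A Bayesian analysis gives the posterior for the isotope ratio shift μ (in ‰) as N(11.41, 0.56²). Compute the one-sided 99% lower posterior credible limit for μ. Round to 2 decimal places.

Need L with P(μ ≥ L) = 0.99: L = 11.41 − z_{0.01}·0.56.
z = 2.326; L = 11.41 − 2.326 × 0.56 = 10.11.

10.11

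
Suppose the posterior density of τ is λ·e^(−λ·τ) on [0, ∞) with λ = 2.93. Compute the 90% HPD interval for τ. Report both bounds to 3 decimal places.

[0.000, 0.786]

The exponential density is strictly decreasing on [0, ∞), so the HPD interval is anchored at 0: [0, q] with P(τ ≤ q) = 0.90.
q = −ln(1 − 0.90) / 2.93 = 2.3026 / 2.93 = 0.786.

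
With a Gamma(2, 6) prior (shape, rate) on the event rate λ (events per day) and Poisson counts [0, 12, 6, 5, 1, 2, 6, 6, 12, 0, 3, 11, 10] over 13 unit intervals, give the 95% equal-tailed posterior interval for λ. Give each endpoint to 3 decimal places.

Posterior: Gamma(2+74, 6+13) = Gamma(76, 19) (shape, rate).
Equal-tailed 95% interval: Gamma(76, 19) quantiles at 0.025 and 0.975.
Posterior mean ≈ 4.000, SD ≈ 0.459; a Normal approximation gives roughly [3.101, 4.899].
Exact: lower = 3.152; upper = 4.948.

[3.152, 4.948]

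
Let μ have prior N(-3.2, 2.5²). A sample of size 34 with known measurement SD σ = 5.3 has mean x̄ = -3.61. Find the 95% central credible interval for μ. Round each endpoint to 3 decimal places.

Posterior precision = 1/2.5² + 34/5.3² = 0.1600 + 1.2104 = 1.3704, so posterior SD = 0.8542.
Posterior mean = (-3.2/2.5² + 34·-3.61/5.3²) / 1.3704 = -3.5621.
Interval: -3.5621 ± 1.960 × 0.8542 → [-5.236, -1.888].

[-5.236, -1.888]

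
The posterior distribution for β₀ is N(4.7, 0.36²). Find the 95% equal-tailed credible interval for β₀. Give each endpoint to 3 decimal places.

[3.994, 5.406]

The posterior is symmetric, so the 95% equal-tailed interval is β₀ = 4.7 ± z·0.36 with z = 1.960.
Half-width: 1.960 × 0.36 = 0.706.
4.7 − 0.706 = 3.994; 4.7 + 0.706 = 5.406.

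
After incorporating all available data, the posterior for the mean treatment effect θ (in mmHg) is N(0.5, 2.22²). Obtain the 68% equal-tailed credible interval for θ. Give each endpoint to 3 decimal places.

[-1.708, 2.708]

The posterior is symmetric, so the 68% equal-tailed interval is θ = 0.5 ± z·2.22 with z = 0.994.
Half-width: 0.994 × 2.22 = 2.208.
0.5 − 2.208 = -1.708; 0.5 + 2.208 = 2.708.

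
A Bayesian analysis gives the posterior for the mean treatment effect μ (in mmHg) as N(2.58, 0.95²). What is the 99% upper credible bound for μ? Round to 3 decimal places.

Need U with P(μ ≤ U) = 0.99: U = 2.58 + z_{0.01}·0.95.
z = 2.326; U = 2.58 + 2.326 × 0.95 = 4.790.

4.790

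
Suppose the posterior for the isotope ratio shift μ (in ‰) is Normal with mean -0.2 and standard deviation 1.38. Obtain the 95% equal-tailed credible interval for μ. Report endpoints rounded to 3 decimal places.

[-2.905, 2.505]

The posterior is symmetric, so the 95% equal-tailed interval is μ = -0.2 ± z·1.38 with z = 1.960.
Half-width: 1.960 × 1.38 = 2.705.
-0.2 − 2.705 = -2.905; -0.2 + 2.705 = 2.505.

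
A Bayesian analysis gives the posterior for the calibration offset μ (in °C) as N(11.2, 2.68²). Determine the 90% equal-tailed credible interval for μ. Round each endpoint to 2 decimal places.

The posterior is symmetric, so the 90% equal-tailed interval is μ = 11.2 ± z·2.68 with z = 1.645.
Half-width: 1.645 × 2.68 = 4.41.
11.2 − 4.41 = 6.79; 11.2 + 4.41 = 15.61.

[6.79, 15.61]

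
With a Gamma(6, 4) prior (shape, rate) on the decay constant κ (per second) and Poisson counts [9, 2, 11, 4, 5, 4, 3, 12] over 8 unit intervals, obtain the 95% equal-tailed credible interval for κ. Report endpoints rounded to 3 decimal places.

Posterior: Gamma(6+50, 4+8) = Gamma(56, 12) (shape, rate).
Equal-tailed 95% interval: Gamma(56, 12) quantiles at 0.025 and 0.975.
Posterior mean ≈ 4.667, SD ≈ 0.624; a Normal approximation gives roughly [3.444, 5.889].
Exact: lower = 3.525; upper = 5.966.

[3.525, 5.966]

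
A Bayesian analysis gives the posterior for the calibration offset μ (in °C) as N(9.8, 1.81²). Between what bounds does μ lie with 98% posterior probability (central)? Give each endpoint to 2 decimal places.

[5.59, 14.01]

The posterior is symmetric, so the 98% equal-tailed interval is μ = 9.8 ± z·1.81 with z = 2.326.
Half-width: 2.326 × 1.81 = 4.21.
9.8 − 4.21 = 5.59; 9.8 + 4.21 = 14.01.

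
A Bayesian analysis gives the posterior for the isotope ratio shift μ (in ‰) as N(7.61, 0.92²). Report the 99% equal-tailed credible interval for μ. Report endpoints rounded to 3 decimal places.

The posterior is symmetric, so the 99% equal-tailed interval is μ = 7.61 ± z·0.92 with z = 2.576.
Half-width: 2.576 × 0.92 = 2.370.
7.61 − 2.370 = 5.240; 7.61 + 2.370 = 9.980.

[5.240, 9.980]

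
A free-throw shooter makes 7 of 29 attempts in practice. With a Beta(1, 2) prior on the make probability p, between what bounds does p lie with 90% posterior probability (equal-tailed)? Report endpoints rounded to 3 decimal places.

[0.135, 0.383]

Posterior: Beta(1+7, 2+22) = Beta(8, 24).
Equal-tailed 90% interval: the 0.05 and 0.95 quantiles of Beta(8, 24).
Posterior mean ≈ 0.250, SD ≈ 0.075; a Normal approximation gives roughly [0.126, 0.374].
Exact: F⁻¹(0.05) = 0.135; F⁻¹(0.95) = 0.383.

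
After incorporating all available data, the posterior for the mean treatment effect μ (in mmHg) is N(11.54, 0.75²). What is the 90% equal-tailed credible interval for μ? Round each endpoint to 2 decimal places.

The posterior is symmetric, so the 90% equal-tailed interval is μ = 11.54 ± z·0.75 with z = 1.645.
Half-width: 1.645 × 0.75 = 1.23.
11.54 − 1.23 = 10.31; 11.54 + 1.23 = 12.77.

[10.31, 12.77]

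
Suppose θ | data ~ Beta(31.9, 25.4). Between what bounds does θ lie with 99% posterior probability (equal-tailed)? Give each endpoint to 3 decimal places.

Posterior: Beta(31.9, 25.4).
Equal-tailed 99% interval: the 0.005 and 0.995 quantiles of Beta(31.9, 25.4).
Posterior mean ≈ 0.557, SD ≈ 0.065; a Normal approximation gives roughly [0.389, 0.724].
Exact: F⁻¹(0.005) = 0.388; F⁻¹(0.995) = 0.718.

[0.388, 0.718]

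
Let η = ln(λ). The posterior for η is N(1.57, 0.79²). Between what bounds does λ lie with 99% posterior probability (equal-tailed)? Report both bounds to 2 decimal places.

On the log scale the 99% interval is 1.57 ± 2.576 × 0.79 = [-0.4649, 3.6049].
Exponentiate: [e^-0.4649, e^3.6049] = [0.63, 36.78].

[0.63, 36.78]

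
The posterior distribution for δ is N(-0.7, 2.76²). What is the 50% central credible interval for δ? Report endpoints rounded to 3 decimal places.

The posterior is symmetric, so the 50% equal-tailed interval is δ = -0.7 ± z·2.76 with z = 0.674.
Half-width: 0.674 × 2.76 = 1.862.
-0.7 − 1.862 = -2.562; -0.7 + 1.862 = 1.162.

[-2.562, 1.162]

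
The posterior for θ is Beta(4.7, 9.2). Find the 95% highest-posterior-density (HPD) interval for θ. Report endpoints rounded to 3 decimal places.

[0.111, 0.578]

The posterior is unimodal and skewed, so the HPD interval has equal density at both endpoints and is the shortest 95% interval.
Solving f(0.111) = f(0.578) with F(0.578) − F(0.111) = 0.95 gives [0.111, 0.578].
For comparison, the equal-tailed interval is [0.125, 0.596]; the HPD is narrower and shifted toward the mode.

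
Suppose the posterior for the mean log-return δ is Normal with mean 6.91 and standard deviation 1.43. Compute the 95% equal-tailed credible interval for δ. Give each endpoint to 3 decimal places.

The posterior is symmetric, so the 95% equal-tailed interval is δ = 6.91 ± z·1.43 with z = 1.960.
Half-width: 1.960 × 1.43 = 2.803.
6.91 − 2.803 = 4.107; 6.91 + 2.803 = 9.713.

[4.107, 9.713]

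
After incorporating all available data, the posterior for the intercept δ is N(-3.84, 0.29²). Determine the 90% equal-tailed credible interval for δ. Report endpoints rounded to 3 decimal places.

[-4.317, -3.363]

The posterior is symmetric, so the 90% equal-tailed interval is δ = -3.84 ± z·0.29 with z = 1.645.
Half-width: 1.645 × 0.29 = 0.477.
-3.84 − 0.477 = -4.317; -3.84 + 0.477 = -3.363.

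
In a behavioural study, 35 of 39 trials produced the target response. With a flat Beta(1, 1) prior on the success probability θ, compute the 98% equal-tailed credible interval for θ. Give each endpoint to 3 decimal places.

[0.736, 0.967]

Posterior: Beta(1+35, 1+4) = Beta(36, 5).
Equal-tailed 98% interval: the 0.01 and 0.99 quantiles of Beta(36, 5).
Posterior mean ≈ 0.878, SD ≈ 0.050; a Normal approximation gives roughly [0.761, 0.996].
Exact: F⁻¹(0.01) = 0.736; F⁻¹(0.99) = 0.967.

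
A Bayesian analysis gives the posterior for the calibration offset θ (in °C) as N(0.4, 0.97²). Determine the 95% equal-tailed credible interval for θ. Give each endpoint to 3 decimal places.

[-1.501, 2.301]

The posterior is symmetric, so the 95% equal-tailed interval is θ = 0.4 ± z·0.97 with z = 1.960.
Half-width: 1.960 × 0.97 = 1.901.
0.4 − 1.901 = -1.501; 0.4 + 1.901 = 2.301.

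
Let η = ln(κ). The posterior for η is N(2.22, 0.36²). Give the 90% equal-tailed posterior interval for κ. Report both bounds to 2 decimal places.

[5.09, 16.65]

On the log scale the 90% interval is 2.22 ± 1.645 × 0.36 = [1.6279, 2.8121].
Exponentiate: [e^1.6279, e^2.8121] = [5.09, 16.65].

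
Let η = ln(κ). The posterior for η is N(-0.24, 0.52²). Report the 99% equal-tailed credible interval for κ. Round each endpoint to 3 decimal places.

[0.206, 3.002]

On the log scale the 99% interval is -0.24 ± 2.576 × 0.52 = [-1.5794, 1.0994].
Exponentiate: [e^-1.5794, e^1.0994] = [0.206, 3.002].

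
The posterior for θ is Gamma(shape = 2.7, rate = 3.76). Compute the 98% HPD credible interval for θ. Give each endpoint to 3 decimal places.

The posterior is unimodal and skewed, so the HPD interval has equal density at both endpoints and is the shortest 98% interval.
Solving f(0.031) = f(1.881) with F(1.881) − F(0.031) = 0.98 gives [0.031, 1.881].
For comparison, the equal-tailed interval is [0.090, 2.099]; the HPD is narrower and shifted toward the mode.

[0.031, 1.881]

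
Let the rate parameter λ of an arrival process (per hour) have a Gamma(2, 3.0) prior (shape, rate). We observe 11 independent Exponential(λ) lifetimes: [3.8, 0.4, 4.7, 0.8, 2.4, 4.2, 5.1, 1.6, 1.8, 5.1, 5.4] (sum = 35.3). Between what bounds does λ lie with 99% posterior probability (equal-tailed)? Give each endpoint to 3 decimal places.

Posterior: Gamma(2+11, 3.0+35.3) = Gamma(13, 38.3) (shape, rate).
Equal-tailed 99% interval: Gamma(13, 38.3) quantiles at 0.005 and 0.995.
Posterior mean ≈ 0.339, SD ≈ 0.094; a Normal approximation gives roughly [0.097, 0.582].
Exact: lower = 0.146; upper = 0.630.

[0.146, 0.630]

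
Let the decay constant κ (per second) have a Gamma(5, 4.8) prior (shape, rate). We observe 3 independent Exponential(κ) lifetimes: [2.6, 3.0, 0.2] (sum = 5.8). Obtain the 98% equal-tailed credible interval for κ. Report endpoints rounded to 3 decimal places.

[0.274, 1.509]

Posterior: Gamma(5+3, 4.8+5.8) = Gamma(8, 10.6) (shape, rate).
Equal-tailed 98% interval: Gamma(8, 10.6) quantiles at 0.01 and 0.99.
Posterior mean ≈ 0.755, SD ≈ 0.267; a Normal approximation gives roughly [0.134, 1.375].
Exact: lower = 0.274; upper = 1.509.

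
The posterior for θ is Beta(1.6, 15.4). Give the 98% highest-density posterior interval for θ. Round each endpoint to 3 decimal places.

The posterior is unimodal and skewed, so the HPD interval has equal density at both endpoints and is the shortest 98% interval.
Solving f(0.000) = f(0.278) with F(0.278) − F(0.000) = 0.98 gives [0.000, 0.278].
For comparison, the equal-tailed interval is [0.005, 0.312]; the HPD is narrower and shifted toward the mode.

[0.000, 0.278]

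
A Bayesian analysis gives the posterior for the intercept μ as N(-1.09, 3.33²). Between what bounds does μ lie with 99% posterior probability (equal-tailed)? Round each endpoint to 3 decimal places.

The posterior is symmetric, so the 99% equal-tailed interval is μ = -1.09 ± z·3.33 with z = 2.576.
Half-width: 2.576 × 3.33 = 8.578.
-1.09 − 8.578 = -9.668; -1.09 + 8.578 = 7.488.

[-9.668, 7.488]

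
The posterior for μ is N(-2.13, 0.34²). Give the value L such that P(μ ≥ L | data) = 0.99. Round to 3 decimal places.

Need L with P(μ ≥ L) = 0.99: L = -2.13 − z_{0.01}·0.34.
z = 2.326; L = -2.13 − 2.326 × 0.34 = -2.921.

-2.921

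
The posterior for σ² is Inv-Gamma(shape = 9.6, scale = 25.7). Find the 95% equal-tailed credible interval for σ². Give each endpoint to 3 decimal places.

[1.552, 5.684]

Inverse-Gamma(9.6, 25.7) quantiles: F⁻¹(0.025) and F⁻¹(0.975).
Equivalently, 1/σ² ~ Gamma(9.6, rate = 25.7); invert its 0.975 and 0.025 quantiles.
Posterior mean ≈ 2.988, SD ≈ 1.084; a Normal approximation gives roughly [0.864, 5.113].
Exact: lower = 1.552; upper = 5.684.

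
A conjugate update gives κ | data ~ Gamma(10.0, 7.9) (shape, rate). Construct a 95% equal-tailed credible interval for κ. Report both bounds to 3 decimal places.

[0.607, 2.163]

Posterior: Gamma(shape 10.0, rate 7.9).
Equal-tailed 95% interval: Gamma(10.0, 7.9) quantiles at 0.025 and 0.975.
Posterior mean ≈ 1.266, SD ≈ 0.400; a Normal approximation gives roughly [0.481, 2.050].
Exact: lower = 0.607; upper = 2.163.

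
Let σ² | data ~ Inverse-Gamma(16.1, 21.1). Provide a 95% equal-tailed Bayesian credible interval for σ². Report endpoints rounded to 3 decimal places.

[0.849, 2.288]

Inverse-Gamma(16.1, 21.1) quantiles: F⁻¹(0.025) and F⁻¹(0.975).
Equivalently, 1/σ² ~ Gamma(16.1, rate = 21.1); invert its 0.975 and 0.025 quantiles.
Posterior mean ≈ 1.397, SD ≈ 0.372; a Normal approximation gives roughly [0.668, 2.127].
Exact: lower = 0.849; upper = 2.288.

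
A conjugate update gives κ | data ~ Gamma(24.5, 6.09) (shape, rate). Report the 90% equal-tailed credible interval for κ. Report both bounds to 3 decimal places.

Posterior: Gamma(shape 24.5, rate 6.09).
Equal-tailed 90% interval: Gamma(24.5, 6.09) quantiles at 0.05 and 0.95.
Posterior mean ≈ 4.023, SD ≈ 0.813; a Normal approximation gives roughly [2.686, 5.360].
Exact: lower = 2.786; upper = 5.447.

[2.786, 5.447]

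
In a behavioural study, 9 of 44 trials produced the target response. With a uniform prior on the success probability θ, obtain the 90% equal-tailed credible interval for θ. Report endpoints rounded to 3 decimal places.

[0.126, 0.323]

Posterior: Beta(1+9, 1+35) = Beta(10, 36).
Equal-tailed 90% interval: the 0.05 and 0.95 quantiles of Beta(10, 36).
Posterior mean ≈ 0.217, SD ≈ 0.060; a Normal approximation gives roughly [0.118, 0.316].
Exact: F⁻¹(0.05) = 0.126; F⁻¹(0.95) = 0.323.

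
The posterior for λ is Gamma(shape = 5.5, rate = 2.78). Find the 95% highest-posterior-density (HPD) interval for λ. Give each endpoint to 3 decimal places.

[0.531, 3.652]

The posterior is unimodal and skewed, so the HPD interval has equal density at both endpoints and is the shortest 95% interval.
Solving f(0.531) = f(3.652) with F(3.652) − F(0.531) = 0.95 gives [0.531, 3.652].
For comparison, the equal-tailed interval is [0.686, 3.942]; the HPD is narrower and shifted toward the mode.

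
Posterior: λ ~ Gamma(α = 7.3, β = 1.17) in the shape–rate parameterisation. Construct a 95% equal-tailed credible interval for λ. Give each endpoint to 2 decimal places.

[2.57, 11.51]

Posterior: Gamma(shape 7.3, rate 1.17).
Equal-tailed 95% interval: Gamma(7.3, 1.17) quantiles at 0.025 and 0.975.
Posterior mean ≈ 6.24, SD ≈ 2.31; a Normal approximation gives roughly [1.71, 10.77].
Exact: lower = 2.57; upper = 11.51.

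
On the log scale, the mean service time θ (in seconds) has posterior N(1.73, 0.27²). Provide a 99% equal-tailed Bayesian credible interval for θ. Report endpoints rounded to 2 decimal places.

[2.81, 11.31]

On the log scale the 99% interval is 1.73 ± 2.576 × 0.27 = [1.0345, 2.4255].
Exponentiate: [e^1.0345, e^2.4255] = [2.81, 11.31].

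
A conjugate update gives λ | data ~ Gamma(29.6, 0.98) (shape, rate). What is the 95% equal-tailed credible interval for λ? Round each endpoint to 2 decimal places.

[20.32, 42.02]

Posterior: Gamma(shape 29.6, rate 0.98).
Equal-tailed 95% interval: Gamma(29.6, 0.98) quantiles at 0.025 and 0.975.
Posterior mean ≈ 30.20, SD ≈ 5.55; a Normal approximation gives roughly [19.32, 41.09].
Exact: lower = 20.32; upper = 42.02.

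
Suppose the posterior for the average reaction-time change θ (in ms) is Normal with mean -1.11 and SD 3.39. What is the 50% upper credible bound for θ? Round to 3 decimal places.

-1.110

Need U with P(θ ≤ U) = 0.50: U = -1.11 + z_{0.5}·3.39.
z = 0.000; U = -1.11 + 0.000 × 3.39 = -1.110.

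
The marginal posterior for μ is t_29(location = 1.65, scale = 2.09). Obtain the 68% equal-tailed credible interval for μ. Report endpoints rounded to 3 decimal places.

[-0.465, 3.765]

The t_29 distribution is symmetric; the 68% interval is 1.65 ± t·2.09 with t_{0.84,29} = 1.012.
Half-width: 1.012 × 2.09 = 2.115.
1.65 − 2.115 = -0.465; 1.65 + 2.115 = 3.765.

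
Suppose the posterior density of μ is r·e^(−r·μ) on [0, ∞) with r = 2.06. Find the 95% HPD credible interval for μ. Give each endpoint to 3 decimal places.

[0.000, 1.454]

The exponential density is strictly decreasing on [0, ∞), so the HPD interval is anchored at 0: [0, q] with P(μ ≤ q) = 0.95.
q = −ln(1 − 0.95) / 2.06 = 2.9957 / 2.06 = 1.454.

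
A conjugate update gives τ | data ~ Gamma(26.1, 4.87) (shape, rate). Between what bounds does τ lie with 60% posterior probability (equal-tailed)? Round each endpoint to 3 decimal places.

[4.462, 6.216]

Posterior: Gamma(shape 26.1, rate 4.87).
Equal-tailed 60% interval: Gamma(26.1, 4.87) quantiles at 0.2 and 0.8.
Posterior mean ≈ 5.359, SD ≈ 1.049; a Normal approximation gives roughly [4.476, 6.242].
Exact: lower = 4.462; upper = 6.216.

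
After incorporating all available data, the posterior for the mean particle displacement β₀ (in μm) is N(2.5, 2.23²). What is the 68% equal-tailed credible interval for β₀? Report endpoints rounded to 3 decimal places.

The posterior is symmetric, so the 68% equal-tailed interval is β₀ = 2.5 ± z·2.23 with z = 0.994.
Half-width: 0.994 × 2.23 = 2.218.
2.5 − 2.218 = 0.282; 2.5 + 2.218 = 4.718.

[0.282, 4.718]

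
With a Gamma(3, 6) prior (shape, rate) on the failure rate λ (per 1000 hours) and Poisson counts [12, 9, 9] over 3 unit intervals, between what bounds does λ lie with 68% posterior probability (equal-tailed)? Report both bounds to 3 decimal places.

Posterior: Gamma(3+30, 6+3) = Gamma(33, 9) (shape, rate).
Equal-tailed 68% interval: Gamma(33, 9) quantiles at 0.16 and 0.84.
Posterior mean ≈ 3.667, SD ≈ 0.638; a Normal approximation gives roughly [3.032, 4.301].
Exact: lower = 3.035; upper = 4.298.

[3.035, 4.298]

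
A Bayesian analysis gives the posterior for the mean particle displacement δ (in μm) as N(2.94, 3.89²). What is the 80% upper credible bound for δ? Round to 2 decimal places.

Need U with P(δ ≤ U) = 0.80: U = 2.94 + z_{0.2}·3.89.
z = 0.842; U = 2.94 + 0.842 × 3.89 = 6.21.

6.21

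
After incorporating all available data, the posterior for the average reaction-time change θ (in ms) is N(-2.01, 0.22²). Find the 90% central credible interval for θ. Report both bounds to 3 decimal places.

[-2.372, -1.648]

The posterior is symmetric, so the 90% equal-tailed interval is θ = -2.01 ± z·0.22 with z = 1.645.
Half-width: 1.645 × 0.22 = 0.362.
-2.01 − 0.362 = -2.372; -2.01 + 0.362 = -1.648.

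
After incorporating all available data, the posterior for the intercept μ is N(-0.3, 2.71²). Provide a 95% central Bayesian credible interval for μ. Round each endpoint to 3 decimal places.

The posterior is symmetric, so the 95% equal-tailed interval is μ = -0.3 ± z·2.71 with z = 1.960.
Half-width: 1.960 × 2.71 = 5.312.
-0.3 − 5.312 = -5.612; -0.3 + 5.312 = 5.012.

[-5.612, 5.012]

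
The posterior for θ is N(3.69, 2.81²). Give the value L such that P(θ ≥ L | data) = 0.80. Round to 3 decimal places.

Need L with P(θ ≥ L) = 0.80: L = 3.69 − z_{0.2}·2.81.
z = 0.842; L = 3.69 − 0.842 × 2.81 = 1.325.

1.325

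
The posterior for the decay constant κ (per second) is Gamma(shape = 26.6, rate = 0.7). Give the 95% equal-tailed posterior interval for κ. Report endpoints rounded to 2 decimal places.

Posterior: Gamma(shape 26.6, rate 0.7).
Equal-tailed 95% interval: Gamma(26.6, 0.7) quantiles at 0.025 and 0.975.
Posterior mean ≈ 38.00, SD ≈ 7.37; a Normal approximation gives roughly [23.56, 52.44].
Exact: lower = 24.96; upper = 53.74.

[24.96, 53.74]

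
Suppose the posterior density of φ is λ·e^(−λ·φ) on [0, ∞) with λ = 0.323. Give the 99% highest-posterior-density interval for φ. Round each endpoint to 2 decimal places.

[0.00, 14.26]

The exponential density is strictly decreasing on [0, ∞), so the HPD interval is anchored at 0: [0, q] with P(φ ≤ q) = 0.99.
q = −ln(1 − 0.99) / 0.323 = 4.6052 / 0.323 = 14.26.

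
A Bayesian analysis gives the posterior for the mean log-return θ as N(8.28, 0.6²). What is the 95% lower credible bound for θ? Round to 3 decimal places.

Need L with P(θ ≥ L) = 0.95: L = 8.28 − z_{0.05}·0.6.
z = 1.645; L = 8.28 − 1.645 × 0.6 = 7.293.

7.293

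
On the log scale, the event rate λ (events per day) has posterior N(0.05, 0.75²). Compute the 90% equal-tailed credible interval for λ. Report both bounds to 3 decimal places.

On the log scale the 90% interval is 0.05 ± 1.645 × 0.75 = [-1.1836, 1.2836].
Exponentiate: [e^-1.1836, e^1.2836] = [0.306, 3.610].

[0.306, 3.610]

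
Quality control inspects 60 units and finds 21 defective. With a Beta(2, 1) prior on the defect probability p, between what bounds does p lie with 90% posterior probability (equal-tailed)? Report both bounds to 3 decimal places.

Posterior: Beta(2+21, 1+39) = Beta(23, 40).
Equal-tailed 90% interval: the 0.05 and 0.95 quantiles of Beta(23, 40).
Posterior mean ≈ 0.365, SD ≈ 0.060; a Normal approximation gives roughly [0.266, 0.464].
Exact: F⁻¹(0.05) = 0.268; F⁻¹(0.95) = 0.467.

[0.268, 0.467]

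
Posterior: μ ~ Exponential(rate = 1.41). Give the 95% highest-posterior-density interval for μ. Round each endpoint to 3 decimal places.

[0.000, 2.125]

The exponential density is strictly decreasing on [0, ∞), so the HPD interval is anchored at 0: [0, q] with P(μ ≤ q) = 0.95.
q = −ln(1 − 0.95) / 1.41 = 2.9957 / 1.41 = 2.125.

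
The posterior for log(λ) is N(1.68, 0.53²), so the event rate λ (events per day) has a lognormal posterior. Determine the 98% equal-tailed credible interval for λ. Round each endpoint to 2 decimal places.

On the log scale the 98% interval is 1.68 ± 2.326 × 0.53 = [0.4470, 2.9130].
Exponentiate: [e^0.4470, e^2.9130] = [1.56, 18.41].

[1.56, 18.41]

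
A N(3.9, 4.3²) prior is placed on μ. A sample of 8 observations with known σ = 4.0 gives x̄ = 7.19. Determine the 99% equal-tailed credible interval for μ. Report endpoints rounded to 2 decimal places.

Posterior precision = 1/4.3² + 8/4.0² = 0.0541 + 0.5000 = 0.5541, so posterior SD = 1.3434.
Posterior mean = (3.9/4.3² + 8·7.19/4.0²) / 0.5541 = 6.8689.
Interval: 6.8689 ± 2.576 × 1.3434 → [3.41, 10.33].

[3.41, 10.33]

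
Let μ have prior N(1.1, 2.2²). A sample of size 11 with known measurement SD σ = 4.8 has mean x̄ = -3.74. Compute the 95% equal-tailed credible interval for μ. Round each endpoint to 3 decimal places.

Posterior precision = 1/2.2² + 11/4.8² = 0.2066 + 0.4774 = 0.6840, so posterior SD = 1.2091.
Posterior mean = (1.1/2.2² + 11·-3.74/4.8²) / 0.6840 = -2.2781.
Interval: -2.2781 ± 1.960 × 1.2091 → [-4.648, 0.092].

[-4.648, 0.092]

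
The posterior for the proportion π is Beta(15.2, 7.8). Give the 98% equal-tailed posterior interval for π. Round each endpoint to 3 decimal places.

[0.422, 0.860]

Posterior: Beta(15.2, 7.8).
Equal-tailed 98% interval: the 0.01 and 0.99 quantiles of Beta(15.2, 7.8).
Posterior mean ≈ 0.661, SD ≈ 0.097; a Normal approximation gives roughly [0.436, 0.886].
Exact: F⁻¹(0.01) = 0.422; F⁻¹(0.99) = 0.860.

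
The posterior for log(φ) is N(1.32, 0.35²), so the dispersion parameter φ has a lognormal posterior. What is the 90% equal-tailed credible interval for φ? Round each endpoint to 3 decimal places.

[2.105, 6.657]

On the log scale the 90% interval is 1.32 ± 1.645 × 0.35 = [0.7443, 1.8957].
Exponentiate: [e^0.7443, e^1.8957] = [2.105, 6.657].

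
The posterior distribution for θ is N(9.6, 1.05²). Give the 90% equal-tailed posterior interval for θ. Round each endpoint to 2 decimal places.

[7.87, 11.33]

The posterior is symmetric, so the 90% equal-tailed interval is θ = 9.6 ± z·1.05 with z = 1.645.
Half-width: 1.645 × 1.05 = 1.73.
9.6 − 1.73 = 7.87; 9.6 + 1.73 = 11.33.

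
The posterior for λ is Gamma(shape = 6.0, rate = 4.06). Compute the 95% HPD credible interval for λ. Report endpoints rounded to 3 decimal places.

The posterior is unimodal and skewed, so the HPD interval has equal density at both endpoints and is the shortest 95% interval.
Solving f(0.433) = f(2.676) with F(2.676) − F(0.433) = 0.95 gives [0.433, 2.676].
For comparison, the equal-tailed interval is [0.542, 2.874]; the HPD is narrower and shifted toward the mode.

[0.433, 2.676]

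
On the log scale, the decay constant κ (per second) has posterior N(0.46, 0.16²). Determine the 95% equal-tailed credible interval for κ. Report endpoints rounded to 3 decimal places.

[1.158, 2.168]

On the log scale the 95% interval is 0.46 ± 1.960 × 0.16 = [0.1464, 0.7736].
Exponentiate: [e^0.1464, e^0.7736] = [1.158, 2.168].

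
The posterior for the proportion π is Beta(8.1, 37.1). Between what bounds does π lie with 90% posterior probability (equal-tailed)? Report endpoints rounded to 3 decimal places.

Posterior: Beta(8.1, 37.1).
Equal-tailed 90% interval: the 0.05 and 0.95 quantiles of Beta(8.1, 37.1).
Posterior mean ≈ 0.179, SD ≈ 0.056; a Normal approximation gives roughly [0.086, 0.272].
Exact: F⁻¹(0.05) = 0.095; F⁻¹(0.95) = 0.280.

[0.095, 0.280]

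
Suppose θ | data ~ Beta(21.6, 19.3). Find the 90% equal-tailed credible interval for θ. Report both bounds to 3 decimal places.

Posterior: Beta(21.6, 19.3).
Equal-tailed 90% interval: the 0.05 and 0.95 quantiles of Beta(21.6, 19.3).
Posterior mean ≈ 0.528, SD ≈ 0.077; a Normal approximation gives roughly [0.401, 0.655].
Exact: F⁻¹(0.05) = 0.400; F⁻¹(0.95) = 0.654.

[0.400, 0.654]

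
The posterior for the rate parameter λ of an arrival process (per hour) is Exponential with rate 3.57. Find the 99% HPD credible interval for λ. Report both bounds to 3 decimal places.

The exponential density is strictly decreasing on [0, ∞), so the HPD interval is anchored at 0: [0, q] with P(λ ≤ q) = 0.99.
q = −ln(1 − 0.99) / 3.57 = 4.6052 / 3.57 = 1.290.

[0.000, 1.290]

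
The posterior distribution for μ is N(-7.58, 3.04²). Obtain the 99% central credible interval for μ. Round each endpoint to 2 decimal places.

[-15.41, 0.25]

The posterior is symmetric, so the 99% equal-tailed interval is μ = -7.58 ± z·3.04 with z = 2.576.
Half-width: 2.576 × 3.04 = 7.83.
-7.58 − 7.83 = -15.41; -7.58 + 7.83 = 0.25.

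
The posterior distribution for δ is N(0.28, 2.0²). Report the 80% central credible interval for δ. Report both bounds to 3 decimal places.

The posterior is symmetric, so the 80% equal-tailed interval is δ = 0.28 ± z·2.0 with z = 1.282.
Half-width: 1.282 × 2.0 = 2.563.
0.28 − 2.563 = -2.283; 0.28 + 2.563 = 2.843.

[-2.283, 2.843]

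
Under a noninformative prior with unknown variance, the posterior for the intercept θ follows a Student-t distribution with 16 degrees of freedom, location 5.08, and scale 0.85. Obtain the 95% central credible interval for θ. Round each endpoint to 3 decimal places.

The t_16 distribution is symmetric; the 95% interval is 5.08 ± t·0.85 with t_{0.975,16} = 2.120.
Half-width: 2.120 × 0.85 = 1.802.
5.08 − 1.802 = 3.278; 5.08 + 1.802 = 6.882.

[3.278, 6.882]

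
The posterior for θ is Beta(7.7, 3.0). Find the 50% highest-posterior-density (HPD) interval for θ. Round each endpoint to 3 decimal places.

[0.673, 0.851]

The posterior is unimodal and skewed, so the HPD interval has equal density at both endpoints and is the shortest 50% interval.
Solving f(0.673) = f(0.851) with F(0.851) − F(0.673) = 0.50 gives [0.673, 0.851].
For comparison, the equal-tailed interval is [0.635, 0.819]; the HPD is narrower and shifted toward the mode.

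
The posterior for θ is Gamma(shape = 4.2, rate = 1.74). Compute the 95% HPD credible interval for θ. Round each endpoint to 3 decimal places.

The posterior is unimodal and skewed, so the HPD interval has equal density at both endpoints and is the shortest 95% interval.
Solving f(0.463) = f(4.741) with F(4.741) − F(0.463) = 0.95 gives [0.463, 4.741].
For comparison, the equal-tailed interval is [0.685, 5.211]; the HPD is narrower and shifted toward the mode.

[0.463, 4.741]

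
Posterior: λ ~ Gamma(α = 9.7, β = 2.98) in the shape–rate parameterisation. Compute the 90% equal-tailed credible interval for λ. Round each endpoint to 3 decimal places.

Posterior: Gamma(shape 9.7, rate 2.98).
Equal-tailed 90% interval: Gamma(9.7, 2.98) quantiles at 0.05 and 0.95.
Posterior mean ≈ 3.255, SD ≈ 1.045; a Normal approximation gives roughly [1.536, 4.974].
Exact: lower = 1.747; upper = 5.143.

[1.747, 5.143]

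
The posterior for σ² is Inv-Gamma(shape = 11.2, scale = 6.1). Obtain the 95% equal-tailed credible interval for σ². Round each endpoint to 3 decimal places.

[0.327, 1.083]

Inverse-Gamma(11.2, 6.1) quantiles: F⁻¹(0.025) and F⁻¹(0.975).
Equivalently, 1/σ² ~ Gamma(11.2, rate = 6.1); invert its 0.975 and 0.025 quantiles.
Posterior mean ≈ 0.598, SD ≈ 0.197; a Normal approximation gives roughly [0.212, 0.984].
Exact: lower = 0.327; upper = 1.083.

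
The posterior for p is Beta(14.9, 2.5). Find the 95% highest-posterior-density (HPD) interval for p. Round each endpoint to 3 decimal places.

The posterior is unimodal and skewed, so the HPD interval has equal density at both endpoints and is the shortest 95% interval.
Solving f(0.697) = f(0.988) with F(0.988) − F(0.697) = 0.95 gives [0.697, 0.988].
For comparison, the equal-tailed interval is [0.663, 0.974]; the HPD is narrower and shifted toward the mode.

[0.697, 0.988]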